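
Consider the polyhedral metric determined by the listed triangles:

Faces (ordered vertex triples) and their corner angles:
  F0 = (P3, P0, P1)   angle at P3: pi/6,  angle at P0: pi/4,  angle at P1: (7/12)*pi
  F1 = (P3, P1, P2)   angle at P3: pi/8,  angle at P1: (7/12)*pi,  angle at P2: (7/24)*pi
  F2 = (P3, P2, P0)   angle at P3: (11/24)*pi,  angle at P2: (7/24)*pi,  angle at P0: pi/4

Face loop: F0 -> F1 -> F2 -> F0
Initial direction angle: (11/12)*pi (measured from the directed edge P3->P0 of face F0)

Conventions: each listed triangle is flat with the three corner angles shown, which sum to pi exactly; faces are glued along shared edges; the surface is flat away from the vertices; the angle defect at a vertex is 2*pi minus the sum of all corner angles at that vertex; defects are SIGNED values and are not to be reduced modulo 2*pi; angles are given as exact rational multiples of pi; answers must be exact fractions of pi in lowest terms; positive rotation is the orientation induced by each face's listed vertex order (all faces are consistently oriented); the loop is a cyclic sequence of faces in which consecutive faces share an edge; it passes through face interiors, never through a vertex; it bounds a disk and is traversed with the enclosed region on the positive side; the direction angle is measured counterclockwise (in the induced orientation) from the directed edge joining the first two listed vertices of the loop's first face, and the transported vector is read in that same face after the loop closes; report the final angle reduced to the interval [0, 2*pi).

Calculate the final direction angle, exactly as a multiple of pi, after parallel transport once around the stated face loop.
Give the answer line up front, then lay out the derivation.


Answer: final direction angle = pi/6

enclosed vertex P3: corner angles sum to (3/4)*pi, defect = 2*pi - (3/4)*pi = (5/4)*pi
adding the enclosed defects to the starting angle (mod 2*pi, induced orientation) gives the holonomy
final angle = (11/12)*pi + (5/4)*pi = pi/6 (mod 2*pi)


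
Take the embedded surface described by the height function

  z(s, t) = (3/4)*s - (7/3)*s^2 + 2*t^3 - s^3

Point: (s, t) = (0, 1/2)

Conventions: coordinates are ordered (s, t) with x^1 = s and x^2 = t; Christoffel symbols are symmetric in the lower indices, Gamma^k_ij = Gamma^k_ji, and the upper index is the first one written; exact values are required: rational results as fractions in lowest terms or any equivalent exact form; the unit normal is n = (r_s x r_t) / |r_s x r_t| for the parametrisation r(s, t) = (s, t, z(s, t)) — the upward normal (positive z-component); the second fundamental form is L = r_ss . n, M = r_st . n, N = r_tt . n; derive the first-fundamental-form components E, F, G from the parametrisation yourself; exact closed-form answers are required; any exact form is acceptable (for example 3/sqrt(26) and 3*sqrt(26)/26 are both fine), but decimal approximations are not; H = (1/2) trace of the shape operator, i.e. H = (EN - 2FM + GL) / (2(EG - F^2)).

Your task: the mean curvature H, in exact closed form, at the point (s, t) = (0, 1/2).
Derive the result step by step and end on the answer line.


z_s = 3/4, z_t = 3/2, z_ss = -14/3, z_st = 0, z_tt = 6
E = 25/16, F = 9/8, G = 13/4; answer radicand W^2 = 61/16
unnormalised second-form numerators: l = -14/3, m = 0, n = 6; L = l/sqrt(61/16), and similarly M = m/sqrt(W^2), N = n/sqrt(W^2)
H = (E*n - 2*F*m + G*l) / (2*(EG - F^2)*sqrt(W^2)); E*n - 2*F*m + G*l = -139/24, EG - F^2 = 61/16, so H = (-139/183)/sqrt(61/16)

Answer: H = -556*sqrt(61)/11163


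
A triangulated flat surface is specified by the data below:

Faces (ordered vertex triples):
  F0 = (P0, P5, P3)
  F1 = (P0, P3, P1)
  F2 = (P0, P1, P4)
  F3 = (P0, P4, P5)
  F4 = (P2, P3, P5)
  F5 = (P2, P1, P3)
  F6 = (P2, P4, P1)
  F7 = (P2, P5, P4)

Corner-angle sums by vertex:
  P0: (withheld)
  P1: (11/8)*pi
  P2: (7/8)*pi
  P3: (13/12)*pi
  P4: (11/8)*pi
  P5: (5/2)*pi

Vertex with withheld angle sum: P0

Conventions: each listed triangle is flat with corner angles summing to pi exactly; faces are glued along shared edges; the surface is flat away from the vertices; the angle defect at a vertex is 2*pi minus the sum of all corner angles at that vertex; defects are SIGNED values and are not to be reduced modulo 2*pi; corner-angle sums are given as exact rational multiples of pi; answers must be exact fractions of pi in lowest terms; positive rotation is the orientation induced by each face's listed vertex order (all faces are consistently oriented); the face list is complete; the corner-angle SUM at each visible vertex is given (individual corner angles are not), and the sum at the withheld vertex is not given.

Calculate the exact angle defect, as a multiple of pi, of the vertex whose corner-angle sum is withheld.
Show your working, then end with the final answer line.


V = 6, E = 12, F = 8; chi = V - E + F = 2
Gauss-Bonnet: total defect = 2*pi*chi = 4*pi; visible defects sum to (67/24)*pi

Answer: defect(P0) = (29/24)*pi


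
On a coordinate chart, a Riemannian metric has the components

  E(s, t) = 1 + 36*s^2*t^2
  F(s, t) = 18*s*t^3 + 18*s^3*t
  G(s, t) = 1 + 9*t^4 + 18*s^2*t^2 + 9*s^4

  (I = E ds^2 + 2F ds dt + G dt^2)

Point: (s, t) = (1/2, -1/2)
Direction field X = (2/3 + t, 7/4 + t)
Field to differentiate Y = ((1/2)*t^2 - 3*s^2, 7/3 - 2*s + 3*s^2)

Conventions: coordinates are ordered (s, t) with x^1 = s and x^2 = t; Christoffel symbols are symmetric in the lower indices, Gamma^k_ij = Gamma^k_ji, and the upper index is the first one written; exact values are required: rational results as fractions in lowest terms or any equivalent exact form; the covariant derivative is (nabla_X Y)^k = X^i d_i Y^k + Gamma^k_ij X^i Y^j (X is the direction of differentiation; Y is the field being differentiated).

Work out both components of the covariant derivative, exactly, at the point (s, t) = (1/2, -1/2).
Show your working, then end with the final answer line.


E = 13/4, F = -9/4, G = 13/4 at the point
E_s = 9, E_t = -9, F_s = -9, F_t = 9, G_s = 9, G_t = -9
EG - F^2 = 11/2;  g^inv = (2/11) * [[13/4, 9/4], [9/4, 13/4]]
first-kind symbols [ij,l] = (1/2)(d_i g_jl + d_j g_il - d_l g_ij): [ss,s] = E_s/2 = 9/2, [ss,t] = F_s - E_t/2 = -9/2, [st,s] = E_t/2 = -9/2, [st,t] = G_s/2 = 9/2, [tt,s] = F_t - G_s/2 = 9/2, [tt,t] = G_t/2 = -9/2
Gamma^s_ij = (G*[ij,s] - F*[ij,t])/(EG - F^2), Gamma^t_ij = (E*[ij,t] - F*[ij,s])/(EG - F^2)
Gamma_sss = 9/11, Gamma_sst = -9/11, Gamma_stt = 9/11, Gamma_tss = -9/11, Gamma_tst = 9/11, Gamma_ttt = -9/11
X = (1/6, 5/4), Y = (-5/8, 25/12) at the point

Answer: (nabla_X Y)^s = 449/352, (nabla_X Y)^t = -2359/1056


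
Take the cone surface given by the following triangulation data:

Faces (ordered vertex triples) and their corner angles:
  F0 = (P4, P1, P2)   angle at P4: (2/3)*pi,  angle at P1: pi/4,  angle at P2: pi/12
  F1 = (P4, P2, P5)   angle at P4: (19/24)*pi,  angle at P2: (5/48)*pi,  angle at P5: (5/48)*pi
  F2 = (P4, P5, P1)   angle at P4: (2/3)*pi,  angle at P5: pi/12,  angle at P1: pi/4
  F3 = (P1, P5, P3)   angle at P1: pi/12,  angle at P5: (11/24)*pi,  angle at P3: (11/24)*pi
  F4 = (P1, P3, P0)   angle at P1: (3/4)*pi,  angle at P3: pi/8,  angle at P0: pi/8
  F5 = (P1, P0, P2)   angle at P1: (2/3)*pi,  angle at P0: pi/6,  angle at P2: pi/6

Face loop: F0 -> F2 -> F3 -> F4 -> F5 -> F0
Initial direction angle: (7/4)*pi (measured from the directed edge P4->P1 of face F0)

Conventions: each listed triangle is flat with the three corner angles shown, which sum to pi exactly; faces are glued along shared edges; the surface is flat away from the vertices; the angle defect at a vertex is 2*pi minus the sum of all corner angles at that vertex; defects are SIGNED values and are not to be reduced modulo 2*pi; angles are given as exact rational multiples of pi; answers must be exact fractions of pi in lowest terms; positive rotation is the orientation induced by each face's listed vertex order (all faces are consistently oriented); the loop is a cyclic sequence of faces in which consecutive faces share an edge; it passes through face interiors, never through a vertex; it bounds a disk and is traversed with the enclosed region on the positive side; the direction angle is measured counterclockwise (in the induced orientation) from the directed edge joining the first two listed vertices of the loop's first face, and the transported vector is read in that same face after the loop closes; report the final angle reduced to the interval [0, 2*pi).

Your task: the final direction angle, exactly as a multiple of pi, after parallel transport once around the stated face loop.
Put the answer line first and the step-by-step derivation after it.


Answer: final direction angle = (7/4)*pi

enclosed vertex P1: corner angles sum to 2*pi, defect = 2*pi - 2*pi = 0
adding the enclosed defects to the starting angle (mod 2*pi, induced orientation) gives the holonomy
final angle = (7/4)*pi + 0 = (7/4)*pi (mod 2*pi)


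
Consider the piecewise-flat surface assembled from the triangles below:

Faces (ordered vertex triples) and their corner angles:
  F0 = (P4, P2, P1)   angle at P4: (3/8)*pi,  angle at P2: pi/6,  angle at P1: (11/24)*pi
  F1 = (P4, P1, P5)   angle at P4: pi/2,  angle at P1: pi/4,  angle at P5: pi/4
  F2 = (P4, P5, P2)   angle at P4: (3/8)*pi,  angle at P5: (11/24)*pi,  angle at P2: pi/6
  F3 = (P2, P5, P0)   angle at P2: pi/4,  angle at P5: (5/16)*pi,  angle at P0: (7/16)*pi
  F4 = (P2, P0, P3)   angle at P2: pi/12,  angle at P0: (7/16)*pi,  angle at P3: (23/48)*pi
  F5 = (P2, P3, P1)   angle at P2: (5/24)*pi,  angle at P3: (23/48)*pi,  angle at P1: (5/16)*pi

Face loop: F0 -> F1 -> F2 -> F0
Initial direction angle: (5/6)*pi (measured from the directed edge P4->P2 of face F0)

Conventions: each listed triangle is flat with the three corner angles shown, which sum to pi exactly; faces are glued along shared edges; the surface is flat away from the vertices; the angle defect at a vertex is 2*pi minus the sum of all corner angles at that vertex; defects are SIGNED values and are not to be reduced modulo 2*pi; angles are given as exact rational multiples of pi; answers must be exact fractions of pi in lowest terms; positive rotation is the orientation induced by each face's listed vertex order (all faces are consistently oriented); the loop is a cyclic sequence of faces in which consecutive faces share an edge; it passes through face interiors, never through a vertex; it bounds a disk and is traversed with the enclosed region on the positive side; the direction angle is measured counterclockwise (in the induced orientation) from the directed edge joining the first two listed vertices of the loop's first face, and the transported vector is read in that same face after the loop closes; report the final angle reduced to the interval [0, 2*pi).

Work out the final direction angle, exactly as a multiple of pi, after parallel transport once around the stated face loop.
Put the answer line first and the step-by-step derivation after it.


Answer: final direction angle = (19/12)*pi

enclosed vertex P4: corner angles sum to (5/4)*pi, defect = 2*pi - (5/4)*pi = (3/4)*pi
summing the enclosed defects onto the initial angle, mod 2*pi in the induced orientation:
final angle = (5/6)*pi + (3/4)*pi = (19/12)*pi (mod 2*pi)


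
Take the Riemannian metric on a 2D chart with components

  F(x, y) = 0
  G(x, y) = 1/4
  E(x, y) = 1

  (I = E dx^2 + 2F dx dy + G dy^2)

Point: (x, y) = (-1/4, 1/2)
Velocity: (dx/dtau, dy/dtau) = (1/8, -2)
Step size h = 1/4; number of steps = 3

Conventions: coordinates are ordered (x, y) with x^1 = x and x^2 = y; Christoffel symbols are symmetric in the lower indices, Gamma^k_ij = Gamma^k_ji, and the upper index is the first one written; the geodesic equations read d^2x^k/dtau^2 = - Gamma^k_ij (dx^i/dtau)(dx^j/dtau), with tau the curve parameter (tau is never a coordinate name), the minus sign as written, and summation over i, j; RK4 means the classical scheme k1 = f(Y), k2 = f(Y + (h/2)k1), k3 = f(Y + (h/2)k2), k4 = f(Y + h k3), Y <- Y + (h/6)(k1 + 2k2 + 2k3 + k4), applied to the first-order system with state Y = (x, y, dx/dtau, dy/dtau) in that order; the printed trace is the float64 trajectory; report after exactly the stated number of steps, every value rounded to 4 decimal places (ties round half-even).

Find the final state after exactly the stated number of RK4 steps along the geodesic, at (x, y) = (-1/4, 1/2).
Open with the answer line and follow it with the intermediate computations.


Answer: x = -0.1562, y = -1.0000, dx/dtau = 0.1250, dy/dtau = -2.0000

f(Y) = (dx/dtau, dy/dtau, -Gamma^x_ij Y'^i Y'^j, -Gamma^y_ij Y'^i Y'^j) with the Gammas evaluated at the stage position; h = 0.250000; intermediate values shown to 6 dp
step 0: x = -0.2500, y = 0.5000, dx/dtau = 0.1250, dy/dtau = -2.0000
step 1:
  k1: at (x, y) = (-0.250000, 0.500000), (dx/dtau, dy/dtau) = (0.125000, -2.000000); Gamma_xxx = 0.000000, Gamma_xxy = 0.000000, Gamma_xyy = 0.000000, Gamma_yxx = 0.000000, Gamma_yxy = 0.000000, Gamma_yyy = 0.000000; k1 = (0.125000, -2.000000, 0.000000, 0.000000)
  k2: at (x, y) = (-0.234375, 0.250000), (dx/dtau, dy/dtau) = (0.125000, -2.000000); Gamma_xxx = 0.000000, Gamma_xxy = 0.000000, Gamma_xyy = 0.000000, Gamma_yxx = 0.000000, Gamma_yxy = 0.000000, Gamma_yyy = 0.000000; k2 = (0.125000, -2.000000, 0.000000, 0.000000)
  k3: at (x, y) = (-0.234375, 0.250000), (dx/dtau, dy/dtau) = (0.125000, -2.000000); Gamma_xxx = 0.000000, Gamma_xxy = 0.000000, Gamma_xyy = 0.000000, Gamma_yxx = 0.000000, Gamma_yxy = 0.000000, Gamma_yyy = 0.000000; k3 = (0.125000, -2.000000, 0.000000, 0.000000)
  k4: at (x, y) = (-0.218750, 0.000000), (dx/dtau, dy/dtau) = (0.125000, -2.000000); Gamma_xxx = 0.000000, Gamma_xxy = 0.000000, Gamma_xyy = 0.000000, Gamma_yxx = 0.000000, Gamma_yxy = 0.000000, Gamma_yyy = 0.000000; k4 = (0.125000, -2.000000, 0.000000, 0.000000)
  Y <- Y + (h/6)(k1 + 2k2 + 2k3 + k4): x = -0.2188, y = 0.0000, dx/dtau = 0.1250, dy/dtau = -2.0000
step 2:
  k1: at (x, y) = (-0.218750, 0.000000), (dx/dtau, dy/dtau) = (0.125000, -2.000000); Gamma_xxx = 0.000000, Gamma_xxy = 0.000000, Gamma_xyy = 0.000000, Gamma_yxx = 0.000000, Gamma_yxy = 0.000000, Gamma_yyy = 0.000000; k1 = (0.125000, -2.000000, 0.000000, 0.000000)
  k2: at (x, y) = (-0.203125, -0.250000), (dx/dtau, dy/dtau) = (0.125000, -2.000000); Gamma_xxx = 0.000000, Gamma_xxy = 0.000000, Gamma_xyy = 0.000000, Gamma_yxx = 0.000000, Gamma_yxy = 0.000000, Gamma_yyy = 0.000000; k2 = (0.125000, -2.000000, 0.000000, 0.000000)
  k3: at (x, y) = (-0.203125, -0.250000), (dx/dtau, dy/dtau) = (0.125000, -2.000000); Gamma_xxx = 0.000000, Gamma_xxy = 0.000000, Gamma_xyy = 0.000000, Gamma_yxx = 0.000000, Gamma_yxy = 0.000000, Gamma_yyy = 0.000000; k3 = (0.125000, -2.000000, 0.000000, 0.000000)
  k4: at (x, y) = (-0.187500, -0.500000), (dx/dtau, dy/dtau) = (0.125000, -2.000000); Gamma_xxx = 0.000000, Gamma_xxy = 0.000000, Gamma_xyy = 0.000000, Gamma_yxx = 0.000000, Gamma_yxy = 0.000000, Gamma_yyy = 0.000000; k4 = (0.125000, -2.000000, 0.000000, 0.000000)
  Y <- Y + (h/6)(k1 + 2k2 + 2k3 + k4): x = -0.1875, y = -0.5000, dx/dtau = 0.1250, dy/dtau = -2.0000
step 3:
  k1: at (x, y) = (-0.187500, -0.500000), (dx/dtau, dy/dtau) = (0.125000, -2.000000); Gamma_xxx = 0.000000, Gamma_xxy = 0.000000, Gamma_xyy = 0.000000, Gamma_yxx = 0.000000, Gamma_yxy = 0.000000, Gamma_yyy = 0.000000; k1 = (0.125000, -2.000000, 0.000000, 0.000000)
  k2: at (x, y) = (-0.171875, -0.750000), (dx/dtau, dy/dtau) = (0.125000, -2.000000); Gamma_xxx = 0.000000, Gamma_xxy = 0.000000, Gamma_xyy = 0.000000, Gamma_yxx = 0.000000, Gamma_yxy = 0.000000, Gamma_yyy = 0.000000; k2 = (0.125000, -2.000000, 0.000000, 0.000000)
  k3: at (x, y) = (-0.171875, -0.750000), (dx/dtau, dy/dtau) = (0.125000, -2.000000); Gamma_xxx = 0.000000, Gamma_xxy = 0.000000, Gamma_xyy = 0.000000, Gamma_yxx = 0.000000, Gamma_yxy = 0.000000, Gamma_yyy = 0.000000; k3 = (0.125000, -2.000000, 0.000000, 0.000000)
  k4: at (x, y) = (-0.156250, -1.000000), (dx/dtau, dy/dtau) = (0.125000, -2.000000); Gamma_xxx = 0.000000, Gamma_xxy = 0.000000, Gamma_xyy = 0.000000, Gamma_yxx = 0.000000, Gamma_yxy = 0.000000, Gamma_yyy = 0.000000; k4 = (0.125000, -2.000000, 0.000000, 0.000000)
  Y <- Y + (h/6)(k1 + 2k2 + 2k3 + k4): x = -0.1562, y = -1.0000, dx/dtau = 0.1250, dy/dtau = -2.0000


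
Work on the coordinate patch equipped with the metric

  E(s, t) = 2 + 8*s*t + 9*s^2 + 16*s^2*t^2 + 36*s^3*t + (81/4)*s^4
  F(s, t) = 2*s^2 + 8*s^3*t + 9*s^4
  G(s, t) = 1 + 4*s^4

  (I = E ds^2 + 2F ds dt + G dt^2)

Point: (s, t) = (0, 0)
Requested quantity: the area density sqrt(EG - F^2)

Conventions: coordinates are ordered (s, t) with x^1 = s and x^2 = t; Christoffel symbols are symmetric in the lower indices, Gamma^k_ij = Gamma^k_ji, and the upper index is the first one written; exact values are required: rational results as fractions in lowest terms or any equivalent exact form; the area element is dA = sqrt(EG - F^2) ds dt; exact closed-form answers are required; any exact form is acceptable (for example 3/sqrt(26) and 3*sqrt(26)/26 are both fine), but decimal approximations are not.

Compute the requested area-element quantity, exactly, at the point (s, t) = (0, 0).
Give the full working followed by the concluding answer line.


E = 2, F = 0, G = 1; EG - F^2 = 2

Answer: sqrt(EG - F^2) = sqrt(2)


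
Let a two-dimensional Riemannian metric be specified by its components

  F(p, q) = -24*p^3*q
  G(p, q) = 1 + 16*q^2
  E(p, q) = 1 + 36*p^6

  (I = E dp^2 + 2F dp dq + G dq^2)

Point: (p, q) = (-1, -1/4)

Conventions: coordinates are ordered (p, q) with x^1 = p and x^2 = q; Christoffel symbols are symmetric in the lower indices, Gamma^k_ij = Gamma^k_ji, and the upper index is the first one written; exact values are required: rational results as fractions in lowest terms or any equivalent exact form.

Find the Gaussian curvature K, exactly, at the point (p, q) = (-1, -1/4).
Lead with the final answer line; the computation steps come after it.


Answer: K = -18/361

E = 37, F = -6, G = 2, EG - F^2 = 38 at the point
E_p = -216, E_q = 0, F_p = 18, F_q = 24, G_p = 0, G_q = -8
E_qq = 0, F_pq = -72, G_pp = 0
Brioschi: K = (det M1 - det M2) / (EG - F^2)^2 with the standard first/second-derivative matrices M1, M2.
M1 = [[-E_qq/2 + F_pq - G_pp/2, E_p/2, F_p - E_q/2], [F_q - G_p/2, E, F], [G_q/2, F, G]] = [[-72, -108, 18], [24, 37, -6], [-4, -6, 2]]; det M1 = -72
M2 = [[0, E_q/2, G_p/2], [E_q/2, E, F], [G_p/2, F, G]] = [[0, 0, 0], [0, 37, -6], [0, -6, 2]]; det M2 = 0
det M1 - det M2 = -72; K = -72 / (38)^2 = -18/361


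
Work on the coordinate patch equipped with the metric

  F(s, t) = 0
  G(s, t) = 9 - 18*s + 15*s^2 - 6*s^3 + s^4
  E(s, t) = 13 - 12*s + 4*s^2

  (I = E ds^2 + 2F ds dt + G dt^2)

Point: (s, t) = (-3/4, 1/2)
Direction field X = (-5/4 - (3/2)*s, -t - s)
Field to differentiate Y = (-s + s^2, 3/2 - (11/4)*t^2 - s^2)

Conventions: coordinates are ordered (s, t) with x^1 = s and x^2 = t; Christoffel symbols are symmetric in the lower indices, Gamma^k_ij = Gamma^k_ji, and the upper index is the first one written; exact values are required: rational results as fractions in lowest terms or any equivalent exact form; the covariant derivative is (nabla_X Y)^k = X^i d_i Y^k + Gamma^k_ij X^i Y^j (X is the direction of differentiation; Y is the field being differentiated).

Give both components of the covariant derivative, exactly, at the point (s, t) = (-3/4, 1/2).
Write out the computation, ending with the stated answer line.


E = 97/4, F = 0, G = 8649/256 at the point
E_s = -18, E_t = 0, F_s = 0, F_t = 0, G_s = -837/16, G_t = 0
EG - F^2 = 838953/1024;  g^inv = (1024/838953) * [[8649/256, 0], [0, 97/4]]
first-kind symbols [ij,l] = (1/2)(d_i g_jl + d_j g_il - d_l g_ij): [ss,s] = E_s/2 = -9, [ss,t] = F_s - E_t/2 = 0, [st,s] = E_t/2 = 0, [st,t] = G_s/2 = -837/32, [tt,s] = F_t - G_s/2 = 837/32, [tt,t] = G_t/2 = 0
Gamma^s_ij = (G*[ij,s] - F*[ij,t])/(EG - F^2), Gamma^t_ij = (E*[ij,t] - F*[ij,s])/(EG - F^2)
Gamma_sss = -36/97, Gamma_sst = 0, Gamma_stt = 837/776, Gamma_tss = 0, Gamma_tst = -24/31, Gamma_ttt = 0
X = (-1/8, 1/4), Y = (21/16, 1/4) at the point

Answer: (nabla_X Y)^s = 5473/12416, (nabla_X Y)^t = -137/124


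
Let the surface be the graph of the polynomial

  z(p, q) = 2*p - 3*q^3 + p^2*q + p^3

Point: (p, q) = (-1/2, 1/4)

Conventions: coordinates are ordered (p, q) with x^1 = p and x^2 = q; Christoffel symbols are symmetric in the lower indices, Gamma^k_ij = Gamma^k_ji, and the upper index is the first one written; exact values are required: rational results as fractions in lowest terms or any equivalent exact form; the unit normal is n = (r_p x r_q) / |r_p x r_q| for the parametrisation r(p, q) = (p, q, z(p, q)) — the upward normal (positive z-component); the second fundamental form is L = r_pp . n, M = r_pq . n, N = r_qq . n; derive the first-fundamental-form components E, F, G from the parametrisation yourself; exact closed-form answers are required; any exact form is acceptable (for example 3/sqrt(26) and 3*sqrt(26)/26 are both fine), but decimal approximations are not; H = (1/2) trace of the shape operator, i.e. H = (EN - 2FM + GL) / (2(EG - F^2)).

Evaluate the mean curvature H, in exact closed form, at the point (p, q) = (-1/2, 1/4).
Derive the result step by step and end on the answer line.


z_p = 5/2, z_q = -5/16, z_pp = -5/2, z_pq = -1, z_qq = -9/2
E = 29/4, F = -25/32, G = 281/256; answer radicand W^2 = 1881/256
unnormalised second-form numerators: l = -5/2, m = -1, n = -9/2; L = l/sqrt(1881/256), and similarly M = m/sqrt(W^2), N = n/sqrt(W^2)
H = (E*n - 2*F*m + G*l) / (2*(EG - F^2)*sqrt(W^2)); E*n - 2*F*m + G*l = -18909/512, EG - F^2 = 1881/256, so H = (-191/76)/sqrt(1881/256)

Answer: H = -764*sqrt(209)/11913


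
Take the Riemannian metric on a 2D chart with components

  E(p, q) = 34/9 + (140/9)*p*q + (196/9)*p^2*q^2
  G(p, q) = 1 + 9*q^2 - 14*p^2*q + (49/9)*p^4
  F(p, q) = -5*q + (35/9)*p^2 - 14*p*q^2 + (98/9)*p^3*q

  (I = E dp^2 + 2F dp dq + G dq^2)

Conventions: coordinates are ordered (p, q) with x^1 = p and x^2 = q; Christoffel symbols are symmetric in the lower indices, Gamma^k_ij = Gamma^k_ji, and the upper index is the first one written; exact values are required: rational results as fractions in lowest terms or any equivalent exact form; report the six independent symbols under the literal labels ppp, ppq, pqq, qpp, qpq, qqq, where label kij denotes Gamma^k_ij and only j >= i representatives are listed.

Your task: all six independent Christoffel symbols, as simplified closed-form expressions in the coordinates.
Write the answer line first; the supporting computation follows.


Answer: Gamma_ppp = (196*p*q^2 + 70*q)/(49*p^4 + 196*p^2*q^2 - 126*p^2*q + 140*p*q + 81*q^2 + 34), Gamma_ppq = (196*p^2*q + 70*p)/(49*p^4 + 196*p^2*q^2 - 126*p^2*q + 140*p*q + 81*q^2 + 34), Gamma_pqq = (-126*p*q - 45)/(49*p^4 + 196*p^2*q^2 - 126*p^2*q + 140*p*q + 81*q^2 + 34), Gamma_qpp = (98*p^2*q - 126*q^2)/(49*p^4 + 196*p^2*q^2 - 126*p^2*q + 140*p*q + 81*q^2 + 34), Gamma_qpq = (98*p^3 - 126*p*q)/(49*p^4 + 196*p^2*q^2 - 126*p^2*q + 140*p*q + 81*q^2 + 34), Gamma_qqq = (-63*p^2 + 81*q)/(49*p^4 + 196*p^2*q^2 - 126*p^2*q + 140*p*q + 81*q^2 + 34)

E = 34/9 + (140/9)*p*q + (196/9)*p^2*q^2; F = -5*q + (35/9)*p^2 - 14*p*q^2 + (98/9)*p^3*q; G = 1 + 9*q^2 - 14*p^2*q + (49/9)*p^4
Gamma^k_ij = (1/2) g^{kl} (d_i g_jl + d_j g_il - d_l g_ij), with g^inv = (1/(EG-F^2)) [[G, -F], [-F, E]]
first partials: E_p = (140/9)*q + (392/9)*p*q^2, E_q = (140/9)*p + (392/9)*p^2*q, F_p = (70/9)*p - 14*q^2 + (98/3)*p^2*q, F_q = -5 - 28*p*q + (98/9)*p^3, G_p = -28*p*q + (196/9)*p^3, G_q = 18*q - 14*p^2
D = EG - F^2 = 34/9 + 9*q^2 + (140/9)*p*q - 14*p^2*q + (196/9)*p^2*q^2 + (49/9)*p^4
expanded: Gamma^p_pp = (G E_p - 2F F_p + F E_q)/(2D), Gamma^p_pq = (G E_q - F G_p)/(2D), Gamma^p_qq = (2G F_q - G G_p - F G_q)/(2D), Gamma^q_pp = (2E F_p - E E_q - F E_p)/(2D), Gamma^q_pq = (E G_p - F E_q)/(2D), Gamma^q_qq = (E G_q - 2F F_q + F G_p)/(2D); substitute and cancel common factors


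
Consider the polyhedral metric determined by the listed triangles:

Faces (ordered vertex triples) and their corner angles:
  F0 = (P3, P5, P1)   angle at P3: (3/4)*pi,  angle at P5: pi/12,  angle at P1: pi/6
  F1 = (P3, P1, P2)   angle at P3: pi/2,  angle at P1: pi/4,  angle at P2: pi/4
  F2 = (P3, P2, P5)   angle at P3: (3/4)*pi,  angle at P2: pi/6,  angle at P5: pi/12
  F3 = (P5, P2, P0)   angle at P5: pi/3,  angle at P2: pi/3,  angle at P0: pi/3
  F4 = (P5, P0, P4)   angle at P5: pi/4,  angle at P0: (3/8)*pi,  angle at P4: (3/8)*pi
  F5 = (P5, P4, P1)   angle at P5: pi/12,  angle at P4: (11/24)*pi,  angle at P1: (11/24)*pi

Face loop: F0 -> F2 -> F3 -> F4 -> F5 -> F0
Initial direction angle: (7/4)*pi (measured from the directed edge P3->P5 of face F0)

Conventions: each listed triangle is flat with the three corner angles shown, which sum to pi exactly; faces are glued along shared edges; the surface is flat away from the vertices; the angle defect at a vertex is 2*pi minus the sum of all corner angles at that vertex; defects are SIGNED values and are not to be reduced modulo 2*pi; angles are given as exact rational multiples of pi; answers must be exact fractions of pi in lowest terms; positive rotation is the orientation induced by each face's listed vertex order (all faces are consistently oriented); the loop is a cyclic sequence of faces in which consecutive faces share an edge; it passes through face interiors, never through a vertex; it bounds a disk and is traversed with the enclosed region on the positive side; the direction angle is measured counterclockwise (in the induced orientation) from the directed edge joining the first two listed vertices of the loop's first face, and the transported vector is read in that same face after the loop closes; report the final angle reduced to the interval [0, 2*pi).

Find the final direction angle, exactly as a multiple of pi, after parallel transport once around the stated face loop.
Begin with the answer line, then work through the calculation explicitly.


Answer: final direction angle = (11/12)*pi

enclosed vertex P5: corner angles sum to (5/6)*pi, defect = 2*pi - (5/6)*pi = (7/6)*pi
transport around the loop rotates by the sum of enclosed defects; add to the initial angle mod 2*pi
final angle = (7/4)*pi + (7/6)*pi = (11/12)*pi (mod 2*pi)


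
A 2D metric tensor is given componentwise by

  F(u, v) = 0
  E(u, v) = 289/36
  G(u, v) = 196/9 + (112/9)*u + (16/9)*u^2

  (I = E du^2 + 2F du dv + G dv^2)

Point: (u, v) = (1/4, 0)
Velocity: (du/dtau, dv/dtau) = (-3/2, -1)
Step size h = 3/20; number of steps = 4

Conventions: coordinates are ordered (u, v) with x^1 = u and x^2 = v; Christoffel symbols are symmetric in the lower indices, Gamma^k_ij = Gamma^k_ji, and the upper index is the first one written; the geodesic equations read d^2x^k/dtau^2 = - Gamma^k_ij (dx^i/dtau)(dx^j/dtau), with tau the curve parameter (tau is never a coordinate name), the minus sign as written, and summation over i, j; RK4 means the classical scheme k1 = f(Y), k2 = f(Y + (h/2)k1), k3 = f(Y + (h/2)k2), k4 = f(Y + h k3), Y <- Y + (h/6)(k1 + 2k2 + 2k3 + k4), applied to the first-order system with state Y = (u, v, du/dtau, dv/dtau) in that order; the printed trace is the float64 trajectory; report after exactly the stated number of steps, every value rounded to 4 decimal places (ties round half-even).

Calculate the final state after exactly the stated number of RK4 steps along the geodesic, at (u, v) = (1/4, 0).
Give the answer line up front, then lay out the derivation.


Answer: u = -0.4597, v = -0.7559, du/dtau = -0.7915, dv/dtau = -1.5213

f(Y) = (du/dtau, dv/dtau, -Gamma^u_ij Y'^i Y'^j, -Gamma^v_ij Y'^i Y'^j) with the Gammas evaluated at the stage position; h = 0.150000; intermediate values shown to 6 dp
step 0: u = 0.2500, v = 0.0000, du/dtau = -1.5000, dv/dtau = -1.0000
step 1:
  k1: at (u, v) = (0.250000, 0.000000), (du/dtau, dv/dtau) = (-1.500000, -1.000000); Gamma_uuu = 0.000000, Gamma_uuv = 0.000000, Gamma_uvv = -0.830450, Gamma_vuu = 0.000000, Gamma_vuv = 0.266667, Gamma_vvv = 0.000000; k1 = (-1.500000, -1.000000, 0.830450, -0.800000)
  k2: at (u, v) = (0.137500, -0.075000), (du/dtau, dv/dtau) = (-1.437716, -1.060000); Gamma_uuu = 0.000000, Gamma_uuv = 0.000000, Gamma_uvv = -0.805536, Gamma_vuu = 0.000000, Gamma_vuv = 0.274914, Gamma_vvv = 0.000000; k2 = (-1.437716, -1.060000, 0.905101, -0.837927)
  k3: at (u, v) = (0.142171, -0.079500), (du/dtau, dv/dtau) = (-1.432117, -1.062845); Gamma_uuu = 0.000000, Gamma_uuv = 0.000000, Gamma_uvv = -0.806571, Gamma_vuu = 0.000000, Gamma_vuv = 0.274561, Gamma_vvv = 0.000000; k3 = (-1.432117, -1.062845, 0.911133, -0.835830)
  k4: at (u, v) = (0.035182, -0.159427), (du/dtau, dv/dtau) = (-1.363330, -1.125375); Gamma_uuu = 0.000000, Gamma_uuv = 0.000000, Gamma_uvv = -0.782878, Gamma_vuu = 0.000000, Gamma_vuv = 0.282871, Gamma_vvv = 0.000000; k4 = (-1.363330, -1.125375, 0.991489, -0.867993)
  Y <- Y + (h/6)(k1 + 2k2 + 2k3 + k4): u = 0.0349, v = -0.1593, du/dtau = -1.3636, dv/dtau = -1.1254
step 2:
  k1: at (u, v) = (0.034925, -0.159277), (du/dtau, dv/dtau) = (-1.363640, -1.125388); Gamma_uuu = 0.000000, Gamma_uuv = 0.000000, Gamma_uvv = -0.782821, Gamma_vuu = 0.000000, Gamma_vuv = 0.282891, Gamma_vvv = 0.000000; k1 = (-1.363640, -1.125388, 0.991440, -0.868264)
  k2: at (u, v) = (-0.067348, -0.243681), (du/dtau, dv/dtau) = (-1.289282, -1.190507); Gamma_uuu = 0.000000, Gamma_uuv = 0.000000, Gamma_uvv = -0.760172, Gamma_vuu = 0.000000, Gamma_vuv = 0.291320, Gamma_vvv = 0.000000; k2 = (-1.289282, -1.190507, 1.077398, -0.894294)
  k3: at (u, v) = (-0.061771, -0.248565), (du/dtau, dv/dtau) = (-1.282835, -1.192460); Gamma_uuu = 0.000000, Gamma_uuv = 0.000000, Gamma_uvv = -0.761407, Gamma_vuu = 0.000000, Gamma_vuv = 0.290847, Gamma_vvv = 0.000000; k3 = (-1.282835, -1.192460, 1.082691, -0.889835)
  k4: at (u, v) = (-0.157500, -0.338146), (du/dtau, dv/dtau) = (-1.201236, -1.258863); Gamma_uuu = 0.000000, Gamma_uuv = 0.000000, Gamma_uvv = -0.740208, Gamma_vuu = 0.000000, Gamma_vuv = 0.299177, Gamma_vvv = 0.000000; k4 = (-1.201236, -1.258863, 1.173034, -0.904827)
  Y <- Y + (h/6)(k1 + 2k2 + 2k3 + k4): u = -0.1578, v = -0.3380, du/dtau = -1.2015, dv/dtau = -1.2589
step 3:
  k1: at (u, v) = (-0.157803, -0.338031), (du/dtau, dv/dtau) = (-1.201524, -1.258921); Gamma_uuu = 0.000000, Gamma_uuv = 0.000000, Gamma_uvv = -0.740141, Gamma_vuu = 0.000000, Gamma_vuv = 0.299204, Gamma_vvv = 0.000000; k1 = (-1.201524, -1.258921, 1.173036, -0.905167)
  k2: at (u, v) = (-0.247917, -0.432450), (du/dtau, dv/dtau) = (-1.113546, -1.326809); Gamma_uuu = 0.000000, Gamma_uuv = 0.000000, Gamma_uvv = -0.720184, Gamma_vuu = 0.000000, Gamma_vuv = 0.307495, Gamma_vvv = 0.000000; k2 = (-1.113546, -1.326809, 1.267829, -0.908625)
  k3: at (u, v) = (-0.241319, -0.437542), (du/dtau, dv/dtau) = (-1.106436, -1.327068); Gamma_uuu = 0.000000, Gamma_uuv = 0.000000, Gamma_uvv = -0.721646, Gamma_vuu = 0.000000, Gamma_vuv = 0.306873, Gamma_vvv = 0.000000; k3 = (-1.106436, -1.327068, 1.270898, -0.901172)
  k4: at (u, v) = (-0.323768, -0.537091), (du/dtau, dv/dtau) = (-1.010889, -1.394097); Gamma_uuu = 0.000000, Gamma_uuv = 0.000000, Gamma_uvv = -0.703387, Gamma_vuu = 0.000000, Gamma_vuv = 0.314838, Gamma_vvv = 0.000000; k4 = (-1.010889, -1.394097, 1.367038, -0.887390)
  Y <- Y + (h/6)(k1 + 2k2 + 2k3 + k4): u = -0.3241, v = -0.5371, du/dtau = -1.0111, dv/dtau = -1.3942
step 4:
  k1: at (u, v) = (-0.324112, -0.537051), (du/dtau, dv/dtau) = (-1.011085, -1.394225); Gamma_uuu = 0.000000, Gamma_uuv = 0.000000, Gamma_uvv = -0.703311, Gamma_vuu = 0.000000, Gamma_vuv = 0.314873, Gamma_vvv = 0.000000; k1 = (-1.011085, -1.394225, 1.367140, -0.887740)
  k2: at (u, v) = (-0.399944, -0.641617), (du/dtau, dv/dtau) = (-0.908550, -1.460806); Gamma_uuu = 0.000000, Gamma_uuv = 0.000000, Gamma_uvv = -0.686518, Gamma_vuu = 0.000000, Gamma_vuv = 0.322575, Gamma_vvv = 0.000000; k2 = (-0.908550, -1.460806, 1.464997, -0.856252)
  k3: at (u, v) = (-0.392253, -0.646611), (du/dtau, dv/dtau) = (-0.901211, -1.458444); Gamma_uuu = 0.000000, Gamma_uuv = 0.000000, Gamma_uvv = -0.688221, Gamma_vuu = 0.000000, Gamma_vuv = 0.321777, Gamma_vvv = 0.000000; k3 = (-0.901211, -1.458444, 1.463886, -0.845864)
  k4: at (u, v) = (-0.459294, -0.755817), (du/dtau, dv/dtau) = (-0.791502, -1.521105); Gamma_uuu = 0.000000, Gamma_uuv = 0.000000, Gamma_uvv = -0.673374, Gamma_vuu = 0.000000, Gamma_vuv = 0.328871, Gamma_vvv = 0.000000; k4 = (-0.791502, -1.521105, 1.558027, -0.791894)
  Y <- Y + (h/6)(k1 + 2k2 + 2k3 + k4): u = -0.4597, v = -0.7559, du/dtau = -0.7915, dv/dtau = -1.5213


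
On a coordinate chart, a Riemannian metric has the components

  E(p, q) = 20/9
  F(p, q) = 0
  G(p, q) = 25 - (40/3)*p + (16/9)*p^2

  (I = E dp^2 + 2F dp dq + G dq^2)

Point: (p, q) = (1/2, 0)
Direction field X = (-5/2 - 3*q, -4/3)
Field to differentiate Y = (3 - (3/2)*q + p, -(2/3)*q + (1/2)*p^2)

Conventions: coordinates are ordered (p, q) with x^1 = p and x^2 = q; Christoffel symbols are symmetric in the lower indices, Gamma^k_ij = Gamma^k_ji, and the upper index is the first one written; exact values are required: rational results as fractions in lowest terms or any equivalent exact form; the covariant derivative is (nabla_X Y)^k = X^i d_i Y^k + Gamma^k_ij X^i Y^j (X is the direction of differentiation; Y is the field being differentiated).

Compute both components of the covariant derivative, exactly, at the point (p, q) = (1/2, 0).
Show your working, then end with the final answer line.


E = 20/9, F = 0, G = 169/9 at the point
E_p = 0, E_q = 0, F_p = 0, F_q = 0, G_p = -104/9, G_q = 0
EG - F^2 = 3380/81;  g^inv = (81/3380) * [[169/9, 0], [0, 20/9]]
first-kind symbols [ij,l] = (1/2)(d_i g_jl + d_j g_il - d_l g_ij): [pp,p] = E_p/2 = 0, [pp,q] = F_p - E_q/2 = 0, [pq,p] = E_q/2 = 0, [pq,q] = G_p/2 = -52/9, [qq,p] = F_q - G_p/2 = 52/9, [qq,q] = G_q/2 = 0
Gamma^p_ij = (G*[ij,p] - F*[ij,q])/(EG - F^2), Gamma^q_ij = (E*[ij,q] - F*[ij,p])/(EG - F^2)
Gamma_ppp = 0, Gamma_ppq = 0, Gamma_pqq = 13/5, Gamma_qpp = 0, Gamma_qpq = -4/13, Gamma_qqq = 0
X = (-5/2, -4/3), Y = (7/2, 1/8) at the point

Answer: (nabla_X Y)^p = -14/15, (nabla_X Y)^q = 137/117


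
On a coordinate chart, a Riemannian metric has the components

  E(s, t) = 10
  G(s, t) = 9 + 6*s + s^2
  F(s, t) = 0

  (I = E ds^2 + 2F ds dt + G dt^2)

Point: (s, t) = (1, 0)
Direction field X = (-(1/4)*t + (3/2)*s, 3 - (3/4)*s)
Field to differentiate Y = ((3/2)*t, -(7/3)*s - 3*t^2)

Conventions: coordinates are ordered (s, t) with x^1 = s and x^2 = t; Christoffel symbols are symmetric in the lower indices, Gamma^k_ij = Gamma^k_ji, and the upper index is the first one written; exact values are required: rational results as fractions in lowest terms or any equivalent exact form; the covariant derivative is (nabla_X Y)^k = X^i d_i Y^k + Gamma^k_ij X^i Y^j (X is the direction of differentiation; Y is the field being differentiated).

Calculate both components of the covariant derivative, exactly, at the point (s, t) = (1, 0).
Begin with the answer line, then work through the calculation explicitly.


Answer: (nabla_X Y)^s = 219/40, (nabla_X Y)^t = -35/8

E = 10, F = 0, G = 16 at the point
E_s = 0, E_t = 0, F_s = 0, F_t = 0, G_s = 8, G_t = 0
EG - F^2 = 160;  g^inv = (1/160) * [[16, 0], [0, 10]]
first-kind symbols [ij,l] = (1/2)(d_i g_jl + d_j g_il - d_l g_ij): [ss,s] = E_s/2 = 0, [ss,t] = F_s - E_t/2 = 0, [st,s] = E_t/2 = 0, [st,t] = G_s/2 = 4, [tt,s] = F_t - G_s/2 = -4, [tt,t] = G_t/2 = 0
Gamma^s_ij = (G*[ij,s] - F*[ij,t])/(EG - F^2), Gamma^t_ij = (E*[ij,t] - F*[ij,s])/(EG - F^2)
Gamma_sss = 0, Gamma_sst = 0, Gamma_stt = -2/5, Gamma_tss = 0, Gamma_tst = 1/4, Gamma_ttt = 0
X = (3/2, 9/4), Y = (0, -7/3) at the point


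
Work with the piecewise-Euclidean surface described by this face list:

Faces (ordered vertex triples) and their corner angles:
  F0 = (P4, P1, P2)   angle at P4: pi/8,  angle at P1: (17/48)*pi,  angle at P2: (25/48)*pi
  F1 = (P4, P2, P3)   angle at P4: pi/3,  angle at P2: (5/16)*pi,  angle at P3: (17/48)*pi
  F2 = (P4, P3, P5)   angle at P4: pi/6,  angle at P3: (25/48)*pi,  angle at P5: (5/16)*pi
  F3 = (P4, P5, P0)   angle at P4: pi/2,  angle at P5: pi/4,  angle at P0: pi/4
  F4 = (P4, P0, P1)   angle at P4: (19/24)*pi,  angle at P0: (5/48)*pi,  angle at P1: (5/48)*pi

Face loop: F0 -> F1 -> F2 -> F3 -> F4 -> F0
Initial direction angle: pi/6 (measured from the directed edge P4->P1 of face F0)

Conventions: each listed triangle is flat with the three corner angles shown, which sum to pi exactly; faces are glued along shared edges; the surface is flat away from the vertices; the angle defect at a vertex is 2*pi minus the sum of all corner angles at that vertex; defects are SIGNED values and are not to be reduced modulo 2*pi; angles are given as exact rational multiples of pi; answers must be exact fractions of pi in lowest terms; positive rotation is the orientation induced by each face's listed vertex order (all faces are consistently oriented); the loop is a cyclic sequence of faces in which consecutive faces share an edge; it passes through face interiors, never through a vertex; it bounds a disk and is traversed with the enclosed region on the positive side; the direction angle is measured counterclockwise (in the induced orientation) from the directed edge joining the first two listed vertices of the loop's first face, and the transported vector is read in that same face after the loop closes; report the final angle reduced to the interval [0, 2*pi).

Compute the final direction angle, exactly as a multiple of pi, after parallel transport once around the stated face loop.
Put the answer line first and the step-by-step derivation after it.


Answer: final direction angle = pi/4

enclosed vertex P4: corner angles sum to (23/12)*pi, defect = 2*pi - (23/12)*pi = pi/12
by Gauss-Bonnet the loop rotates the vector by the enclosed defect sum (positive orientation, mod 2*pi)
final angle = pi/6 + pi/12 = pi/4 (mod 2*pi)


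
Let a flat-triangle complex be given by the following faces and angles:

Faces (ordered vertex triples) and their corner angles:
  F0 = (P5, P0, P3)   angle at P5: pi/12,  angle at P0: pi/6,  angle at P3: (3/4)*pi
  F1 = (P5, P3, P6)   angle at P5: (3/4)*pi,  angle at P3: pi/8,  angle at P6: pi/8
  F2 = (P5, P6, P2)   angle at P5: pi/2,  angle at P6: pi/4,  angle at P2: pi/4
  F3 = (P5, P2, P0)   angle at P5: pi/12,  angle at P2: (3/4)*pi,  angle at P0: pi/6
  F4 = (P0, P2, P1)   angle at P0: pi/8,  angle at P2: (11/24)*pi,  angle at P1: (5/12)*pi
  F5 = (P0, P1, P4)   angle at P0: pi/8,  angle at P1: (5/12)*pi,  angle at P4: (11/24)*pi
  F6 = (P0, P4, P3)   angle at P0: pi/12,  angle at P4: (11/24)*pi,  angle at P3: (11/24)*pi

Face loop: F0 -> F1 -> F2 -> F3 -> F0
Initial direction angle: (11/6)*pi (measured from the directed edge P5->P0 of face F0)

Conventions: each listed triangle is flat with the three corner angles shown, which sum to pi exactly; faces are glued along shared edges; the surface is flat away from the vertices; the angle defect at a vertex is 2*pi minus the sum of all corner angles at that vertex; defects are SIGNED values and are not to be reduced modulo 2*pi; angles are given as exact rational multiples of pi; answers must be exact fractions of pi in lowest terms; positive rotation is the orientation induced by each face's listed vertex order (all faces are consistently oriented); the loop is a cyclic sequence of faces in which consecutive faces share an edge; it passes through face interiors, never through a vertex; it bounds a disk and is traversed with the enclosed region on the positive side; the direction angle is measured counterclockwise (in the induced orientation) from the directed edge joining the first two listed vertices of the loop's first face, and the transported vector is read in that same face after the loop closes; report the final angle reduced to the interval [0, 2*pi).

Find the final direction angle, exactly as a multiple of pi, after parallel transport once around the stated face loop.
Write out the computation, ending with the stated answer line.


enclosed vertex P5: corner angles sum to (17/12)*pi, defect = 2*pi - (17/12)*pi = (7/12)*pi
summing the enclosed defects onto the initial angle, mod 2*pi in the induced orientation:
final angle = (11/6)*pi + (7/12)*pi = (5/12)*pi (mod 2*pi)

Answer: final direction angle = (5/12)*pi


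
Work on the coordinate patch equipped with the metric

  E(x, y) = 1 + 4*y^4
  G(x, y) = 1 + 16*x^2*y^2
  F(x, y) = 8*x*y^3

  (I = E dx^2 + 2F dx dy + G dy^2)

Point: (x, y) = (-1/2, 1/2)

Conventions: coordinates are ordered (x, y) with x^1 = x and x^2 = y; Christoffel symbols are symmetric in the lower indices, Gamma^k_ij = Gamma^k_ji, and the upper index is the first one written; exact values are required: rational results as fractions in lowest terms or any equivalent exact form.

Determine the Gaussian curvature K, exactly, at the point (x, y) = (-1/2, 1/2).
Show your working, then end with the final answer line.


E = 5/4, F = -1/2, G = 2, EG - F^2 = 9/4 at the point
E_x = 0, E_y = 2, F_x = 1, F_y = -3, G_x = -4, G_y = 4
E_yy = 12, F_xy = 6, G_xx = 8
K follows from Brioschi's formula, (det M1 - det M2)/(EG - F^2)^2.
M1 = [[-E_yy/2 + F_xy - G_xx/2, E_x/2, F_x - E_y/2], [F_y - G_x/2, E, F], [G_y/2, F, G]] = [[-4, 0, 0], [-1, 5/4, -1/2], [2, -1/2, 2]]; det M1 = -9
M2 = [[0, E_y/2, G_x/2], [E_y/2, E, F], [G_x/2, F, G]] = [[0, 1, -2], [1, 5/4, -1/2], [-2, -1/2, 2]]; det M2 = -5
det M1 - det M2 = -4; K = -4 / (9/4)^2 = -64/81

Answer: K = -64/81
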